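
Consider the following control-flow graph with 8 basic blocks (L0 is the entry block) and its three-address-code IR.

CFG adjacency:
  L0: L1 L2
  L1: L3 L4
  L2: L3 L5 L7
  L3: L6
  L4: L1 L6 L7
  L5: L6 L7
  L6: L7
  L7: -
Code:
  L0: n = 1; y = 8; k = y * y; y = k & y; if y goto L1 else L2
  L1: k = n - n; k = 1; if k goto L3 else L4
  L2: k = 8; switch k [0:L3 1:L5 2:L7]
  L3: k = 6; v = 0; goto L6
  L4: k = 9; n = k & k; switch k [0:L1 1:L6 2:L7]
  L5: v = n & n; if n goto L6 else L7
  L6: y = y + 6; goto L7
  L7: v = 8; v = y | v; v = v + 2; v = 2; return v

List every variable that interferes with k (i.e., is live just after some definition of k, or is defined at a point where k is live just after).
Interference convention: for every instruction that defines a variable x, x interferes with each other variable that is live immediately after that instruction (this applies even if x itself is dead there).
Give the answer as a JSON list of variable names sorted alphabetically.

Answer: ["n", "y"]

Derivation:
Block summaries:
  L0: {k,n,y} / ∅
  L1: {k} / {n}
  L2: {k} / ∅
  L3: {k,v} / ∅
  L4: {k,n} / ∅
  L5: {v} / {n}
  L6: {y} / {y}
  L7: {v} / {y}

Backward fixpoint:
  L0: in=∅ out={n,y}
  L1: in={n,y} out={y}
  L2: in={n,y} out={n,y}
  L3: in={y} out={y}
  L4: in={y} out={n,y}
  L5: in={n,y} out={y}
  L6: in={y} out={y}
  L7: in={y} out=∅

Interfere edges:
  k: {n,y}
  n: {k,v,y}
  v: {n,y}
  y: {k,n,v}

N(k) = ["n", "y"]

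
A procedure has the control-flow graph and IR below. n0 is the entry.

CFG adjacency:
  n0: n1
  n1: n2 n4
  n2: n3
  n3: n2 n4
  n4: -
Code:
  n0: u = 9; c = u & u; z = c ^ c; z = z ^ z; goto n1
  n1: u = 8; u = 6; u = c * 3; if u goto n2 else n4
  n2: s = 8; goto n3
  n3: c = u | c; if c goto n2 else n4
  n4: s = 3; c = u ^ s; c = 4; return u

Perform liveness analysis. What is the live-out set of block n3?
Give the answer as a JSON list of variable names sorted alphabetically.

Block summaries:
  n0 def {c,u,z} use ∅
  n1 def {u} use {c}
  n2 def {s} use ∅
  n3 def {c} use {c,u}
  n4 def {c,s} use {u}

Liveness:
  n0: in=∅ out={c}
  n1: in={c} out={c,u}
  n2: in={c,u} out={c,u}
  n3: in={c,u} out={c,u}
  n4: in={u} out=∅

live-out(n3) = ["c", "u"]

Answer: ["c", "u"]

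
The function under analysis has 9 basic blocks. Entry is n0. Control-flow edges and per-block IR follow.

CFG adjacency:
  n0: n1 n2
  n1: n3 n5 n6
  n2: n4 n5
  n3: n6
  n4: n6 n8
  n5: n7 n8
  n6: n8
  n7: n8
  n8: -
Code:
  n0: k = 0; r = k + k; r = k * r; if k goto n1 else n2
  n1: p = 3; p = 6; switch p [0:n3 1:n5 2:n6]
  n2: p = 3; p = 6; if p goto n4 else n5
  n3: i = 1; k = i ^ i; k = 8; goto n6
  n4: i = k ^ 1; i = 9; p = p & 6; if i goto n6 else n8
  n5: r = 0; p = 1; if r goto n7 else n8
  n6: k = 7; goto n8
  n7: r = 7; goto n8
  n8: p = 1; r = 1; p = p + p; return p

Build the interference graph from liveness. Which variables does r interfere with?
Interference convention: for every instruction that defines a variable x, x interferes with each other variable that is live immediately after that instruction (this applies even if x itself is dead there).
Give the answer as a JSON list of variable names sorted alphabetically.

Block summaries:
  n0: def={k,r} ue=∅
  n1: def={p} ue=∅
  n2: def={p} ue=∅
  n3: def={i,k} ue=∅
  n4: def={i,p} ue={k,p}
  n5: def={p,r} ue=∅
  n6: def={k} ue=∅
  n7: def={r} ue=∅
  n8: def={p,r} ue=∅

Live sets:
  n0: in=∅ out={k}
  n1: in=∅ out=∅
  n2: in={k} out={k,p}
  n3: in=∅ out=∅
  n4: in={k,p} out=∅
  n5: in=∅ out=∅
  n6: in=∅ out=∅
  n7: in=∅ out=∅
  n8: in=∅ out=∅

Interference:
  i: {p}
  k: {p,r}
  p: {i,k,r}
  r: {k,p}

N(r) = ["k", "p"]

Answer: ["k", "p"]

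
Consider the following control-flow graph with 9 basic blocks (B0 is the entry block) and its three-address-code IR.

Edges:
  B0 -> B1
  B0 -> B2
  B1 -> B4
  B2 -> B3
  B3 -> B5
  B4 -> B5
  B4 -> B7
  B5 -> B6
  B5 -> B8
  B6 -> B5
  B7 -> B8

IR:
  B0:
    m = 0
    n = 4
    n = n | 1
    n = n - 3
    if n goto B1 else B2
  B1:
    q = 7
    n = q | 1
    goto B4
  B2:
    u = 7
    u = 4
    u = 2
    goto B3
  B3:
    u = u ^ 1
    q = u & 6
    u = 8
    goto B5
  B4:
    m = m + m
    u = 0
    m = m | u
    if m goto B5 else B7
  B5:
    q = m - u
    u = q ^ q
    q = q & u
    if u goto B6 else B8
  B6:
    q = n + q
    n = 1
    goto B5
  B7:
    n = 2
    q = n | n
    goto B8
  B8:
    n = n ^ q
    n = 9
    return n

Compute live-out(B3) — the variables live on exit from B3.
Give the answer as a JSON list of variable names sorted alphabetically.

def/use:
  B0: {m,n} / ∅
  B1: {n,q} / ∅
  B2: {u} / ∅
  B3: {q,u} / {u}
  B4: {m,u} / {m}
  B5: {q,u} / {m,u}
  B6: {n,q} / {n,q}
  B7: {n,q} / ∅
  B8: {n} / {n,q}

Live sets:
  live B0: ∅→{m,n}
  live B1: {m}→{m,n}
  live B2: {m,n}→{m,n,u}
  live B3: {m,n,u}→{m,n,u}
  live B4: {m,n}→{m,n,u}
  live B5: {m,n,u}→{m,n,q,u}
  live B6: {m,n,q,u}→{m,n,u}
  live B7: ∅→{n,q}
  live B8: {n,q}→∅

live-out(B3) = ["m", "n", "u"]

Answer: ["m", "n", "u"]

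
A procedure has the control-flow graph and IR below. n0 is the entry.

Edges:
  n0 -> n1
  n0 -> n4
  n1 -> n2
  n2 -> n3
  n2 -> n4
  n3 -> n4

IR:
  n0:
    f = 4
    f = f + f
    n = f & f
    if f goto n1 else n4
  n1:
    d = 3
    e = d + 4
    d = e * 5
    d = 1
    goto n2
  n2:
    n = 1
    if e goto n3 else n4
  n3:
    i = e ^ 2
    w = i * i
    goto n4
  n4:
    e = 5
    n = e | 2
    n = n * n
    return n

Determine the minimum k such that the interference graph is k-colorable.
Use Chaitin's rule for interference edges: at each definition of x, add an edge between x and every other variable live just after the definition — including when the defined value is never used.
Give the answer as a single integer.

Per-block:
  n0: {f,n} / ∅
  n1: {d,e} / ∅
  n2: {n} / {e}
  n3: {i,w} / {e}
  n4: {e,n} / ∅

Liveness:
  n0: in=∅ out=∅
  n1: in=∅ out={e}
  n2: in={e} out={e}
  n3: in={e} out=∅
  n4: in=∅ out=∅

Interference:
  d↔{e}
  e↔{d,n}
  f↔{n}
  i↔∅
  n↔{e,f}
  w↔∅

Registers:
  lower bound: {d,e} mutually conflict ⇒ χ ≥ 2
  assign d→R1 e→R0 f→R0 i→R0 n→R1 w→R0 — no edge inside a register ⇒ χ ≤ 2
  χ = 2

Answer: 2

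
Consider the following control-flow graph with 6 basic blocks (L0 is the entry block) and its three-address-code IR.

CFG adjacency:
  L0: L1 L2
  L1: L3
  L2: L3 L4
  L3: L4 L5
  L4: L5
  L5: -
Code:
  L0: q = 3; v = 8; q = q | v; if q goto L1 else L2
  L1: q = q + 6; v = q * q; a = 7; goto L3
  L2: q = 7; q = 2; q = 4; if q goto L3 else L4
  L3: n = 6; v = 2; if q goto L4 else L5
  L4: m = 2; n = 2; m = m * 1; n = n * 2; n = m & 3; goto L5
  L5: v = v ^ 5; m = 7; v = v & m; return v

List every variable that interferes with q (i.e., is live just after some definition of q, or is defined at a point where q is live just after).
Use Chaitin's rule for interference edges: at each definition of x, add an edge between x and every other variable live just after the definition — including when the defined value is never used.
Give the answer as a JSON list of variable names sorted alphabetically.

Block summaries:
  L0: {q,v} / ∅
  L1: {a,q,v} / {q}
  L2: {q} / ∅
  L3: {n,v} / {q}
  L4: {m,n} / ∅
  L5: {m,v} / {v}

Live sets:
  L0: in=∅ out={q,v}
  L1: in={q} out={q}
  L2: in={v} out={q,v}
  L3: in={q} out={v}
  L4: in={v} out={v}
  L5: in={v} out=∅

Interference:
  a — {q}
  m — {n,v}
  n — {m,q,v}
  q — {a,n,v}
  v — {m,n,q}

N(q) = ["a", "n", "v"]

Answer: ["a", "n", "v"]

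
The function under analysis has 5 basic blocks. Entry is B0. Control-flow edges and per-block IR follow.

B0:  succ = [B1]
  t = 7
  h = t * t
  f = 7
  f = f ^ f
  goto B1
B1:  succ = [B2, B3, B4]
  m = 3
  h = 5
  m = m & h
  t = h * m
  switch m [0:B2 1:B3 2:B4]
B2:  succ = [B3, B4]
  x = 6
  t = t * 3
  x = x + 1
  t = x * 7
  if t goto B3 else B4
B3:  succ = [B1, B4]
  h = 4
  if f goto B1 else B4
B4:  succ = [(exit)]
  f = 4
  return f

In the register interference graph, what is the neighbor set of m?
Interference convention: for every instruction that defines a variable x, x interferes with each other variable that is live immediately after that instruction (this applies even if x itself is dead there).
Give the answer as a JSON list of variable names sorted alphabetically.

Answer: ["f", "h", "t"]

Derivation:
def/use:
  B0 def {f,h,t} use ∅
  B1 def {h,m,t} use ∅
  B2 def {t,x} use {t}
  B3 def {h} use {f}
  B4 def {f} use ∅

Live sets:
  B0 li=∅ lo={f}
  B1 li={f} lo={f,t}
  B2 li={f,t} lo={f}
  B3 li={f} lo={f}
  B4 li=∅ lo=∅

Conflict graph:
  f — {h,m,t,x}
  h — {f,m}
  m — {f,h,t}
  t — {f,m,x}
  x — {f,t}

N(m) = ["f", "h", "t"]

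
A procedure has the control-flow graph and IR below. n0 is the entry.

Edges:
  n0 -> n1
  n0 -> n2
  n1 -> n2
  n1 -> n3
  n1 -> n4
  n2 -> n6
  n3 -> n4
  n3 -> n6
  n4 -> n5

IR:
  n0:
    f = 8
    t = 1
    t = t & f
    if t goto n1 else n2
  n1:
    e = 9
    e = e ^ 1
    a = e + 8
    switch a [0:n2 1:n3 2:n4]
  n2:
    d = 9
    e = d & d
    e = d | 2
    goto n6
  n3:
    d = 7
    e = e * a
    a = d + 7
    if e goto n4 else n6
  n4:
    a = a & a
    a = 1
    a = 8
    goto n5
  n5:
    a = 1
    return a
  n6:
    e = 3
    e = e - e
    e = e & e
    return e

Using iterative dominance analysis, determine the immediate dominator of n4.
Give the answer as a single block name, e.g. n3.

Answer: n1

Analysis:
idom tree: n1←n0 n2←n0 n3←n1 n4←n1 n5←n4 n6←n0
Dom at joins:
  n2: preds {n0,n1}: {n0} ∩ {n0,n1} = {n0}; idom=n0
  n4: preds {n1,n3}: {n0,n1} ∩ {n0,n1,n3} = {n0,n1}; idom=n1
  n6: preds {n2,n3}: {n0,n2} ∩ {n0,n1,n3} = {n0}; idom=n0

idom(n4) = n1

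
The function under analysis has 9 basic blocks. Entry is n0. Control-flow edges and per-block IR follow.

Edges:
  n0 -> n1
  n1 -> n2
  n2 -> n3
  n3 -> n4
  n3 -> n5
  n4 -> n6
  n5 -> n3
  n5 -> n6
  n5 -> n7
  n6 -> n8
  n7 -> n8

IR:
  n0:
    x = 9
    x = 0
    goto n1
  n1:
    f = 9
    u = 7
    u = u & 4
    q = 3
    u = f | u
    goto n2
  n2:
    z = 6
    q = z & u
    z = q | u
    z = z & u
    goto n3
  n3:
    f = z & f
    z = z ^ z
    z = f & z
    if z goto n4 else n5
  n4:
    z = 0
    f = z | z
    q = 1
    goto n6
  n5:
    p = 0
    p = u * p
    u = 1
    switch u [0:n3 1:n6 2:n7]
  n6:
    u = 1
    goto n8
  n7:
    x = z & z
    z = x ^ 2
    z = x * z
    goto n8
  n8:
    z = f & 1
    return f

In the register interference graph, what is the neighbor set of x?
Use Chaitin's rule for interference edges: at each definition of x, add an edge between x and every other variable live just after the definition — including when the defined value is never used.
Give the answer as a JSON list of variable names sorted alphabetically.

def/use:
  n0: {x} / ∅
  n1: {f,q,u} / ∅
  n2: {q,z} / {u}
  n3: {f,z} / {f,z}
  n4: {f,q,z} / ∅
  n5: {p,u} / {u}
  n6: {u} / ∅
  n7: {x,z} / {z}
  n8: {z} / {f}

Backward fixpoint:
  n0: in=∅ out=∅
  n1: in=∅ out={f,u}
  n2: in={f,u} out={f,u,z}
  n3: in={f,u,z} out={f,u,z}
  n4: in=∅ out={f}
  n5: in={f,u,z} out={f,u,z}
  n6: in={f} out={f}
  n7: in={f,z} out={f}
  n8: in={f} out=∅

Conflict graph:
  f↔{p,q,u,x,z}
  p↔{f,u,z}
  q↔{f,u}
  u↔{f,p,q,z}
  x↔{f,z}
  z↔{f,p,u,x}

N(x) = ["f", "z"]

Answer: ["f", "z"]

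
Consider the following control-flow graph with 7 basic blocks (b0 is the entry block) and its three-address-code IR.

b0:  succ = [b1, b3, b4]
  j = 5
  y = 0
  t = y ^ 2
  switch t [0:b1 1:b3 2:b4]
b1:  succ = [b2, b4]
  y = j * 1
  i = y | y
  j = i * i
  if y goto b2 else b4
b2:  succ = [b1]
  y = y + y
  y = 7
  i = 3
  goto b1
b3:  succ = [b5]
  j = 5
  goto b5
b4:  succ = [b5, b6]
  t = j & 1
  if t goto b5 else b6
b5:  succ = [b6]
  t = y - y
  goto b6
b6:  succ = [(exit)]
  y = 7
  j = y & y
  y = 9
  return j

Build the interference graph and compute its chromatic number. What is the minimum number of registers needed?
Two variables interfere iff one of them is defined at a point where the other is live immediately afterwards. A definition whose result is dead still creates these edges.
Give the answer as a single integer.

Answer: 3

Derivation:
Per-block:
  b0: def={j,t,y} ue=∅
  b1: def={i,j,y} ue={j}
  b2: def={i,y} ue={y}
  b3: def={j} ue=∅
  b4: def={t} ue={j}
  b5: def={t} ue={y}
  b6: def={j,y} ue=∅

Liveness:
  b0: in=∅ out={j,y}
  b1: in={j} out={j,y}
  b2: in={j,y} out={j}
  b3: in={y} out={y}
  b4: in={j,y} out={y}
  b5: in={y} out=∅
  b6: in=∅ out=∅

Interference:
  i↔{j,y}
  j↔{i,t,y}
  t↔{j,y}
  y↔{i,j,t}

Chromatic number:
  lower bound: {i,j,y} mutually conflict ⇒ χ ≥ 3
  3-colouring: R0={j}  R1={y}  R2={i,t}
  χ = 3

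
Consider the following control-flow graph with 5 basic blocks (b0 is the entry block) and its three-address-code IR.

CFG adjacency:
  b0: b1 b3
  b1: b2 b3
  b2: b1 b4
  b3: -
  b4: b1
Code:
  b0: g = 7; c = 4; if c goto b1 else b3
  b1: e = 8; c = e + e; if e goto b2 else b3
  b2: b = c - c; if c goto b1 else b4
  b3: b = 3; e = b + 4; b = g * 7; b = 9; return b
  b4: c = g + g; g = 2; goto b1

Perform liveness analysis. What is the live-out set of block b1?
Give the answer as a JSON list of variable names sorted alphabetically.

def/use:
  b0: def={c,g} ue=∅
  b1: def={c,e} ue=∅
  b2: def={b} ue={c}
  b3: def={b,e} ue={g}
  b4: def={c,g} ue={g}

Live sets:
  live b0: ∅→{g}
  live b1: {g}→{c,g}
  live b2: {c,g}→{g}
  live b3: {g}→∅
  live b4: {g}→{g}

live-out(b1) = ["c", "g"]

Answer: ["c", "g"]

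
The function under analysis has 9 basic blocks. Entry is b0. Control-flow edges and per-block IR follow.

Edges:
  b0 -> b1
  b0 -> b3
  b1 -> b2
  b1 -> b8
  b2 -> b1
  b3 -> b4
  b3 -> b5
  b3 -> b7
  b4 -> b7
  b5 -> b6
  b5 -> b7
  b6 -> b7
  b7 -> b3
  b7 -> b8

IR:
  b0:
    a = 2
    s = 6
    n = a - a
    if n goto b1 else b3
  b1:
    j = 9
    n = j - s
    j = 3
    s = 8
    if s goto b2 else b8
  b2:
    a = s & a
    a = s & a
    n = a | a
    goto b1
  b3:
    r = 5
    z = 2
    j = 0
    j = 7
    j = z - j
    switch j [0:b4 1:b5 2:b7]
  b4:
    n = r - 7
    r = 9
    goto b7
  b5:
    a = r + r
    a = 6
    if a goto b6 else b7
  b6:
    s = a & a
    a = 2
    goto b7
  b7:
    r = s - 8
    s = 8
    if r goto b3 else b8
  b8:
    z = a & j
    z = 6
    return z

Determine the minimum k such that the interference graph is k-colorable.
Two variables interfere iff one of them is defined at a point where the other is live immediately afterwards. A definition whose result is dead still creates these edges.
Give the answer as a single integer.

Answer: 5

Working:
def/use:
  b0: def={a,n,s} ue=∅
  b1: def={j,n,s} ue={s}
  b2: def={a,n} ue={a,s}
  b3: def={j,r,z} ue=∅
  b4: def={n,r} ue={r}
  b5: def={a} ue={r}
  b6: def={a,s} ue={a}
  b7: def={r,s} ue={s}
  b8: def={z} ue={a,j}

Liveness:
  live b0: ∅→{a,s}
  live b1: {a,s}→{a,j,s}
  live b2: {a,s}→{a,s}
  live b3: {a,s}→{a,j,r,s}
  live b4: {a,j,r,s}→{a,j,s}
  live b5: {j,r,s}→{a,j,s}
  live b6: {a,j}→{a,j,s}
  live b7: {a,j,s}→{a,j,s}
  live b8: {a,j}→∅

Interference:
  a: {j,n,r,s,z}
  j: {a,n,r,s,z}
  n: {a,j,s}
  r: {a,j,s,z}
  s: {a,j,n,r,z}
  z: {a,j,r,s}

Registers:
  clique {a,j,r,s,z} ⇒ need ≥ 5
  assign a→R0 j→R1 n→R3 r→R3 s→R2 z→R4 — no edge inside a register ⇒ χ ≤ 5
  χ = 5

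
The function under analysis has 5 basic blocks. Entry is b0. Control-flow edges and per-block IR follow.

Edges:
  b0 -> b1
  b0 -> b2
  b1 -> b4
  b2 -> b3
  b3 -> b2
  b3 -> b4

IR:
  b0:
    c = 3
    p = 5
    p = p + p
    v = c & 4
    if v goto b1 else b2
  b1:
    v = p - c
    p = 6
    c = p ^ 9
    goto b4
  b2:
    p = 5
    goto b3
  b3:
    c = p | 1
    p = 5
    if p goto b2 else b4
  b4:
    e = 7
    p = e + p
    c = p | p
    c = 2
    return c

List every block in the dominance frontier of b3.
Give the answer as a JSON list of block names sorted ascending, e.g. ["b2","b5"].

idom tree: b1←b0 b2←b0 b3←b2 b4←b0
Dom∩ at merges:
  b2: preds {b0,b3}: {b0} ∩ {b0,b2,b3} = {b0}; idom=b0
  b4: preds {b1,b3}: {b0,b1} ∩ {b0,b2,b3} = {b0}; idom=b0

DF walk-up:
  b2←b0: walk · to b0
  b2←b3: walk b3→b2 to b0
  b4←b1: walk b1 to b0
  b4←b3: walk b3→b2 to b0
  b0 → ∅
  b1 → {b4}
  b2 → {b2,b4}
  b3 → {b2,b4}
  b4 → ∅

DF(b3) = ["b2", "b4"]

Answer: ["b2", "b4"]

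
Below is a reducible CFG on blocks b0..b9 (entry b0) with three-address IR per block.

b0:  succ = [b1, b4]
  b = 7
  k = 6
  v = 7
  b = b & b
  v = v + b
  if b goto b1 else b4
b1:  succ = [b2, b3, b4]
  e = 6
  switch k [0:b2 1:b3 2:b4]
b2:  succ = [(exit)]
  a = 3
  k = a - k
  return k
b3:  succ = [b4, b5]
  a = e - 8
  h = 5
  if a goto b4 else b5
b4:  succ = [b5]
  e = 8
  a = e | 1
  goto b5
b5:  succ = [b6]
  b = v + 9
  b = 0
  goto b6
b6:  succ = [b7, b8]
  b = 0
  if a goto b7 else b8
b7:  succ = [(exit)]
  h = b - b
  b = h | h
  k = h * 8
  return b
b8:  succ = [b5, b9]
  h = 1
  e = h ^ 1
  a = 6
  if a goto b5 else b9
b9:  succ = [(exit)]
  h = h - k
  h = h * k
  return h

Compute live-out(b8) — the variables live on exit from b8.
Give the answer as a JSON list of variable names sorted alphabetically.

Answer: ["a", "h", "k", "v"]

Working:
def/use:
  b0: {b,k,v} / ∅
  b1: {e} / {k}
  b2: {a,k} / {k}
  b3: {a,h} / {e}
  b4: {a,e} / ∅
  b5: {b} / {v}
  b6: {b} / {a}
  b7: {b,h,k} / {b}
  b8: {a,e,h} / ∅
  b9: {h} / {h,k}

Backward fixpoint:
  live b0: ∅→{k,v}
  live b1: {k,v}→{e,k,v}
  live b2: {k}→∅
  live b3: {e,k,v}→{a,k,v}
  live b4: {k,v}→{a,k,v}
  live b5: {a,k,v}→{a,k,v}
  live b6: {a,k,v}→{b,k,v}
  live b7: {b}→∅
  live b8: {k,v}→{a,h,k,v}
  live b9: {h,k}→∅

live-out(b8) = ["a", "h", "k", "v"]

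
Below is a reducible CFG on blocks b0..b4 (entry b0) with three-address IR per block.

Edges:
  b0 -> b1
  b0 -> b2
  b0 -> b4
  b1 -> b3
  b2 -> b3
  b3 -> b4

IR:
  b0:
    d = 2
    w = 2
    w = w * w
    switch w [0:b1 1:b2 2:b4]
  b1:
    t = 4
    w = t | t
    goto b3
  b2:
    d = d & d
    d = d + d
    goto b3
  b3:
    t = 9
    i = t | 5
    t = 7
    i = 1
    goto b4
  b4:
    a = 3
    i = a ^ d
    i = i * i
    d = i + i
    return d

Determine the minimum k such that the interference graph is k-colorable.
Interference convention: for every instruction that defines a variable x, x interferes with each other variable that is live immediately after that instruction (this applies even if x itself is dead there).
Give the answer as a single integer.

Answer: 2

Analysis:
Per-block:
  b0 def {d,w} use ∅
  b1 def {t,w} use ∅
  b2 def {d} use {d}
  b3 def {i,t} use ∅
  b4 def {a,d,i} use {d}

Live sets:
  b0: in=∅ out={d}
  b1: in={d} out={d}
  b2: in={d} out={d}
  b3: in={d} out={d}
  b4: in={d} out=∅

Interfere edges:
  a: {d}
  d: {a,i,t,w}
  i: {d}
  t: {d}
  w: {d}

Chromatic number:
  {a,d} pairwise interfere (2-clique) ⇒ χ ≥ 2
  assign a→c1 d→c0 i→c1 t→c1 w→c1 — no edge inside a register ⇒ χ ≤ 2
  χ = 2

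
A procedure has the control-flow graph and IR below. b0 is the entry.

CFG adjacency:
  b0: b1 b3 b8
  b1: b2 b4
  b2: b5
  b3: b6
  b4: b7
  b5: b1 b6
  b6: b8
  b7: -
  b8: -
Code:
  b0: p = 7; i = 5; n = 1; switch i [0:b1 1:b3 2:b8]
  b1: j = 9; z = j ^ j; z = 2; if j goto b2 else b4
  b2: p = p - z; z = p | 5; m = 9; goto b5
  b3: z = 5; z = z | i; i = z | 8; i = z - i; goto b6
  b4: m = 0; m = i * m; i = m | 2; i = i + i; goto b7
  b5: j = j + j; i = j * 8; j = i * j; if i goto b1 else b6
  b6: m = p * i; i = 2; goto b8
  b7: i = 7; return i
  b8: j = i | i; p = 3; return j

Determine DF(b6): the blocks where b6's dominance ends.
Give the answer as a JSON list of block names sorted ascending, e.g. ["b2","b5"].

Answer: ["b8"]

Working:
idom tree: b1←b0 b2←b1 b3←b0 b4←b1 b5←b2 b6←b0 b7←b4 b8←b0
Dom at joins:
  b1: preds {b0,b5}: {b0} ∩ {b0,b1,b2,b5} = {b0}; idom=b0
  b6: preds {b3,b5}: {b0,b3} ∩ {b0,b1,b2,b5} = {b0}; idom=b0
  b8: preds {b0,b6}: {b0} ∩ {b0,b6} = {b0}; idom=b0

DF walk-up:
  b1←b0: walk · to b0
  b1←b5: walk b5→b2→b1 to b0
  b6←b3: walk b3 to b0
  b6←b5: walk b5→b2→b1 to b0
  b8←b0: walk · to b0
  b8←b6: walk b6 to b0
  b0 → ∅
  b1 → {b1,b6}
  b2 → {b1,b6}
  b3 → {b6}
  b4 → ∅
  b5 → {b1,b6}
  b6 → {b8}
  b7 → ∅
  b8 → ∅

DF(b6) = ["b8"]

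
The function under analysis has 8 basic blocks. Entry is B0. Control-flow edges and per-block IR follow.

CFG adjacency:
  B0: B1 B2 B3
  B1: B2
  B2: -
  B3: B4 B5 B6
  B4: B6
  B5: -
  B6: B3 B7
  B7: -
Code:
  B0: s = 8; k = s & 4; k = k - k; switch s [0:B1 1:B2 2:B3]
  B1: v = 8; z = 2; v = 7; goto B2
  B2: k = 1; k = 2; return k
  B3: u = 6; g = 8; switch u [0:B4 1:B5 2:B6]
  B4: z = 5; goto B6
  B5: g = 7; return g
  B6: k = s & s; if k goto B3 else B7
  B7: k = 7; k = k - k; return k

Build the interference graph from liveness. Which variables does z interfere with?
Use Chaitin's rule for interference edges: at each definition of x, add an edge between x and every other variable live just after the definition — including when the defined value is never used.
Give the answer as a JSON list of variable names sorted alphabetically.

def/use:
  B0: {k,s} / ∅
  B1: {v,z} / ∅
  B2: {k} / ∅
  B3: {g,u} / ∅
  B4: {z} / ∅
  B5: {g} / ∅
  B6: {k} / {s}
  B7: {k} / ∅

Liveness:
  B0: in=∅ out={s}
  B1: in=∅ out=∅
  B2: in=∅ out=∅
  B3: in={s} out={s}
  B4: in={s} out={s}
  B5: in=∅ out=∅
  B6: in={s} out={s}
  B7: in=∅ out=∅

Interfere edges:
  g: {s,u}
  k: {s}
  s: {g,k,u,z}
  u: {g,s}
  v: ∅
  z: {s}

N(z) = ["s"]

Answer: ["s"]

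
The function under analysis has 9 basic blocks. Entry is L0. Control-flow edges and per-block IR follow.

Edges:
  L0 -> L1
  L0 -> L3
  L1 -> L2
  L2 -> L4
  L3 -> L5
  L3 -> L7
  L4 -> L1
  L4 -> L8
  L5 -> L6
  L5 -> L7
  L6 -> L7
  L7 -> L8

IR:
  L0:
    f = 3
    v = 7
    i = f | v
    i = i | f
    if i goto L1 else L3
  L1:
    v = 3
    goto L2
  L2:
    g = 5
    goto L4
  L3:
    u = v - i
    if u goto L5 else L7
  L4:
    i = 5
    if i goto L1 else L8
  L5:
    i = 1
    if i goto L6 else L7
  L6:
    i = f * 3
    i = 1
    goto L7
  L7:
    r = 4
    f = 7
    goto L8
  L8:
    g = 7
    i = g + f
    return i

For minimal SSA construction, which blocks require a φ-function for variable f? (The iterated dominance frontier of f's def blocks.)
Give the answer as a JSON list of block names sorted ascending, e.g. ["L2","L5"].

Answer: ["L8"]

Derivation:
idom tree: L1←L0 L2←L1 L3←L0 L4←L2 L5←L3 L6←L5 L7←L3 L8←L0
Dom at joins:
  L1: preds {L0,L4}: {L0} ∩ {L0,L1,L2,L4} = {L0}; idom=L0
  L7: preds {L3,L5,L6}: {L0,L3} ∩ {L0,L3,L5} ∩ {L0,L3,L5,L6} = {L0,L3}; idom=L3
  L8: preds {L4,L7}: {L0,L1,L2,L4} ∩ {L0,L3,L7} = {L0}; idom=L0

DF derivation:
  L1←L0: walk · to L0
  L1←L4: walk L4→L2→L1 to L0
  L7←L3: walk · to L3
  L7←L5: walk L5 to L3
  L7←L6: walk L6→L5 to L3
  L8←L4: walk L4→L2→L1 to L0
  L8←L7: walk L7→L3 to L0
  L0: DF=∅
  L1: DF={L1,L8}
  L2: DF={L1,L8}
  L3: DF={L8}
  L4: DF={L1,L8}
  L5: DF={L7}
  L6: DF={L7}
  L7: DF={L8}
  L8: DF=∅

φ for f: defs {L0,L7}
  DF⁺ = {L8}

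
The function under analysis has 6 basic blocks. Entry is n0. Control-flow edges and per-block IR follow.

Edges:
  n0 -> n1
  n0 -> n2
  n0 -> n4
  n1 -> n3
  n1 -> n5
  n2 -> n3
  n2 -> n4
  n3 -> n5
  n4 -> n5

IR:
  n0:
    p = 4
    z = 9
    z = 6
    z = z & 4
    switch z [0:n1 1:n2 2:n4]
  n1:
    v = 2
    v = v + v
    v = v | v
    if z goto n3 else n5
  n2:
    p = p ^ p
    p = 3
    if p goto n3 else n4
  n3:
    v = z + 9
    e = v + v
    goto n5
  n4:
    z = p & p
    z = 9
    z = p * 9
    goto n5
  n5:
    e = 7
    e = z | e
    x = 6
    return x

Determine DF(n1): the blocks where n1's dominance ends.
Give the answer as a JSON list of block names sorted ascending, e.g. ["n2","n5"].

idom tree: n1←n0 n2←n0 n3←n0 n4←n0 n5←n0
Dom at joins:
  n3: preds {n1,n2}: {n0,n1} ∩ {n0,n2} = {n0}; idom=n0
  n4: preds {n0,n2}: {n0} ∩ {n0,n2} = {n0}; idom=n0
  n5: preds {n1,n3,n4}: {n0,n1} ∩ {n0,n3} ∩ {n0,n4} = {n0}; idom=n0

DF walk-up:
  join n3 pred n1: n1 stop@n0
  join n3 pred n2: n2 stop@n0
  join n4 pred n0: · stop@n0
  join n4 pred n2: n2 stop@n0
  join n5 pred n1: n1 stop@n0
  join n5 pred n3: n3 stop@n0
  join n5 pred n4: n4 stop@n0
  n0 → ∅
  n1 → {n3,n5}
  n2 → {n3,n4}
  n3 → {n5}
  n4 → {n5}
  n5 → ∅

DF(n1) = ["n3", "n5"]

Answer: ["n3", "n5"]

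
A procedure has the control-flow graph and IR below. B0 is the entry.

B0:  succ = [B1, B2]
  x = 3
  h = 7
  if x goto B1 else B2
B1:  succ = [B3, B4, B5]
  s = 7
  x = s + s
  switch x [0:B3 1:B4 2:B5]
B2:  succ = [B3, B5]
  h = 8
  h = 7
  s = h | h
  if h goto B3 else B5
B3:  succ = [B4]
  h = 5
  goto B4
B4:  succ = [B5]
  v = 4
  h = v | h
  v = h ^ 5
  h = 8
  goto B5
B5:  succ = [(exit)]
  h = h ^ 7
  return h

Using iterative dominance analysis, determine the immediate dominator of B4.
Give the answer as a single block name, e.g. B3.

Answer: B0

Derivation:
idom tree: B1←B0 B2←B0 B3←B0 B4←B0 B5←B0
Dom∩ at merges:
  B3: preds {B1,B2}: {B0,B1} ∩ {B0,B2} = {B0}; idom=B0
  B4: preds {B1,B3}: {B0,B1} ∩ {B0,B3} = {B0}; idom=B0
  B5: preds {B1,B2,B4}: {B0,B1} ∩ {B0,B2} ∩ {B0,B4} = {B0}; idom=B0

idom(B4) = B0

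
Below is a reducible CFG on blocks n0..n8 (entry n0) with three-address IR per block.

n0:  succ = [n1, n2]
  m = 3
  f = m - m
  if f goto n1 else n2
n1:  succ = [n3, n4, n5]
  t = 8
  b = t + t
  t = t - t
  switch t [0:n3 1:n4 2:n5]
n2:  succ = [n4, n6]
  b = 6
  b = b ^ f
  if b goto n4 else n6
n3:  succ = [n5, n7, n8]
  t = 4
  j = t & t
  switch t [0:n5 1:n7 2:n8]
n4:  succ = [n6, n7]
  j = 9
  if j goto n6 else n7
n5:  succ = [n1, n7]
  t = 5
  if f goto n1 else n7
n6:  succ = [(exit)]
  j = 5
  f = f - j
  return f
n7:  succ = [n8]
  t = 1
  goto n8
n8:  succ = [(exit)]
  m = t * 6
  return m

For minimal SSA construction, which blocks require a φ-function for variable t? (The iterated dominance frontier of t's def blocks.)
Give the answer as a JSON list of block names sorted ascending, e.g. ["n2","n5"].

idom tree: n1←n0 n2←n0 n3←n1 n4←n0 n5←n1 n6←n0 n7←n0 n8←n0
Dom∩ at merges:
  n1: preds {n0,n5}: {n0} ∩ {n0,n1,n5} = {n0}; idom=n0
  n4: preds {n1,n2}: {n0,n1} ∩ {n0,n2} = {n0}; idom=n0
  n5: preds {n1,n3}: {n0,n1} ∩ {n0,n1,n3} = {n0,n1}; idom=n1
  n6: preds {n2,n4}: {n0,n2} ∩ {n0,n4} = {n0}; idom=n0
  n7: preds {n3,n4,n5}: {n0,n1,n3} ∩ {n0,n4} ∩ {n0,n1,n5} = {n0}; idom=n0
  n8: preds {n3,n7}: {n0,n1,n3} ∩ {n0,n7} = {n0}; idom=n0

DF derivation:
  join n1 pred n0: · stop@n0
  join n1 pred n5: n5→n1 stop@n0
  join n4 pred n1: n1 stop@n0
  join n4 pred n2: n2 stop@n0
  join n5 pred n1: · stop@n1
  join n5 pred n3: n3 stop@n1
  join n6 pred n2: n2 stop@n0
  join n6 pred n4: n4 stop@n0
  join n7 pred n3: n3→n1 stop@n0
  join n7 pred n4: n4 stop@n0
  join n7 pred n5: n5→n1 stop@n0
  join n8 pred n3: n3→n1 stop@n0
  join n8 pred n7: n7 stop@n0
  n0: DF=∅
  n1: DF={n1,n4,n7,n8}
  n2: DF={n4,n6}
  n3: DF={n5,n7,n8}
  n4: DF={n6,n7}
  n5: DF={n1,n7}
  n6: DF=∅
  n7: DF={n8}
  n8: DF=∅

φ for t: defs {n1,n3,n5,n7}
  DF⁺ = {n1,n4,n5,n6,n7,n8}

Answer: ["n1", "n4", "n5", "n6", "n7", "n8"]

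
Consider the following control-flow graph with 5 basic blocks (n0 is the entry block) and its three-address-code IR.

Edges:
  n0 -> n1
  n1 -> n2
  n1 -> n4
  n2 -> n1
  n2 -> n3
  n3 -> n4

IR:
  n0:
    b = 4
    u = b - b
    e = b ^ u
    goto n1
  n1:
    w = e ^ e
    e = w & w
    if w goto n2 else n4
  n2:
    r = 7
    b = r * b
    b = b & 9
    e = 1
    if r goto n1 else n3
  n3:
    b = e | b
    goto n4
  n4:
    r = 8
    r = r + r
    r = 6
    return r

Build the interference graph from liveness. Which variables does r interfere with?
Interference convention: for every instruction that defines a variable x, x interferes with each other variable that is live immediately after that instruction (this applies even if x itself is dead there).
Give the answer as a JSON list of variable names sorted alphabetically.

def/use:
  n0: def={b,e,u} ue=∅
  n1: def={e,w} ue={e}
  n2: def={b,e,r} ue={b}
  n3: def={b} ue={b,e}
  n4: def={r} ue=∅

Liveness:
  n0: in=∅ out={b,e}
  n1: in={b,e} out={b}
  n2: in={b} out={b,e}
  n3: in={b,e} out=∅
  n4: in=∅ out=∅

Conflict graph:
  b↔{e,r,u,w}
  e↔{b,r,w}
  r↔{b,e}
  u↔{b}
  w↔{b,e}

N(r) = ["b", "e"]

Answer: ["b", "e"]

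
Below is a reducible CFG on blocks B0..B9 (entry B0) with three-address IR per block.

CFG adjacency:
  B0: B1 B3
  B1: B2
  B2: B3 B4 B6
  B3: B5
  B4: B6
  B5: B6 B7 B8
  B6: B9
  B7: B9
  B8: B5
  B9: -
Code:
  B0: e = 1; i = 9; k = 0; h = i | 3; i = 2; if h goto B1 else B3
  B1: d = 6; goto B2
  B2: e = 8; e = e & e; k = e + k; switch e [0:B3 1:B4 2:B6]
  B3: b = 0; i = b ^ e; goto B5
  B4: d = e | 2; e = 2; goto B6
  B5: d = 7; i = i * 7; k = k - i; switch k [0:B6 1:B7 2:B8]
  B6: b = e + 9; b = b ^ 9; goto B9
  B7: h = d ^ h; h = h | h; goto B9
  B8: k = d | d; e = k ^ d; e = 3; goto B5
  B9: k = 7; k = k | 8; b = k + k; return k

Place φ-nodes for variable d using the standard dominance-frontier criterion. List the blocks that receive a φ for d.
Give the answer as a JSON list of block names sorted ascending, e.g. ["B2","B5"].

idom tree: B1←B0 B2←B1 B3←B0 B4←B2 B5←B3 B6←B0 B7←B5 B8←B5 B9←B0
Join-block Dom:
  B3: preds {B0,B2}: {B0} ∩ {B0,B1,B2} = {B0}; idom=B0
  B5: preds {B3,B8}: {B0,B3} ∩ {B0,B3,B5,B8} = {B0,B3}; idom=B3
  B6: preds {B2,B4,B5}: {B0,B1,B2} ∩ {B0,B1,B2,B4} ∩ {B0,B3,B5} = {B0}; idom=B0
  B9: preds {B6,B7}: {B0,B6} ∩ {B0,B3,B5,B7} = {B0}; idom=B0

Frontier:
  join B3 pred B0: · stop@B0
  join B3 pred B2: B2→B1 stop@B0
  join B5 pred B3: · stop@B3
  join B5 pred B8: B8→B5 stop@B3
  join B6 pred B2: B2→B1 stop@B0
  join B6 pred B4: B4→B2→B1 stop@B0
  join B6 pred B5: B5→B3 stop@B0
  join B9 pred B6: B6 stop@B0
  join B9 pred B7: B7→B5→B3 stop@B0
  DF(B0)=∅
  DF(B1)={B3,B6}
  DF(B2)={B3,B6}
  DF(B3)={B6,B9}
  DF(B4)={B6}
  DF(B5)={B5,B6,B9}
  DF(B6)={B9}
  DF(B7)={B9}
  DF(B8)={B5}
  DF(B9)=∅

φ for d: defs {B1,B4,B5}
  DF⁺ = {B3,B5,B6,B9}

Answer: ["B3", "B5", "B6", "B9"]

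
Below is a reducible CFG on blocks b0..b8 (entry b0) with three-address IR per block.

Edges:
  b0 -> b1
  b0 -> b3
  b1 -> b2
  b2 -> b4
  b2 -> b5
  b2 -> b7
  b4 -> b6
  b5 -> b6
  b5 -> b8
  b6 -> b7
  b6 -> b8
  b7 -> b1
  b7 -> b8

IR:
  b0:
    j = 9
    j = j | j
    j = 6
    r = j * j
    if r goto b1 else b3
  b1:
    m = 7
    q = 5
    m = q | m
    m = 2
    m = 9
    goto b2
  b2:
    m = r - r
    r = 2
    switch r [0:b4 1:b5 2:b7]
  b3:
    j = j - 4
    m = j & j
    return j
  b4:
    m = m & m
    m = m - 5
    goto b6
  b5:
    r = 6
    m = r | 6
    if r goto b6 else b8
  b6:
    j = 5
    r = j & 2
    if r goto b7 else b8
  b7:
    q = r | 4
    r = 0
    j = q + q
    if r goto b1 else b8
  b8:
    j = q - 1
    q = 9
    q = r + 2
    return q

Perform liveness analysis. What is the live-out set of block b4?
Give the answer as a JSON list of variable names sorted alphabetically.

Answer: ["q"]

Derivation:
Per-block:
  b0 def {j,r} use ∅
  b1 def {m,q} use ∅
  b2 def {m,r} use {r}
  b3 def {j,m} use {j}
  b4 def {m} use {m}
  b5 def {m,r} use ∅
  b6 def {j,r} use ∅
  b7 def {j,q,r} use {r}
  b8 def {j,q} use {q,r}

Liveness:
  b0: in=∅ out={j,r}
  b1: in={r} out={q,r}
  b2: in={q,r} out={m,q,r}
  b3: in={j} out=∅
  b4: in={m,q} out={q}
  b5: in={q} out={q,r}
  b6: in={q} out={q,r}
  b7: in={r} out={q,r}
  b8: in={q,r} out=∅

live-out(b4) = ["q"]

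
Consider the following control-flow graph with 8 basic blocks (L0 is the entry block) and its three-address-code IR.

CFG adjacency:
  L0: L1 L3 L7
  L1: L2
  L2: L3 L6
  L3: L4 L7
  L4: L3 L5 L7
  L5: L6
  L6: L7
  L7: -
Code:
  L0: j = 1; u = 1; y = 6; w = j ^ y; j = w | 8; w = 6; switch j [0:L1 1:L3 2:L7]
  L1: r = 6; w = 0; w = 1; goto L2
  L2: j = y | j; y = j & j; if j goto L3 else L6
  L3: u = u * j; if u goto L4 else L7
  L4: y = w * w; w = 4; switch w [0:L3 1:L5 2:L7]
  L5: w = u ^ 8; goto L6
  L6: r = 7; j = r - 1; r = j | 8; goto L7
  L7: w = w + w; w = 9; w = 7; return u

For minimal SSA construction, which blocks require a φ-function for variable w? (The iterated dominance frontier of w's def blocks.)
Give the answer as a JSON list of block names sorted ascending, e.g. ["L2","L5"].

Answer: ["L3", "L6", "L7"]

Derivation:
idom tree: L1←L0 L2←L1 L3←L0 L4←L3 L5←L4 L6←L0 L7←L0
Dom∩ at merges:
  L3: preds {L0,L2,L4}: {L0} ∩ {L0,L1,L2} ∩ {L0,L3,L4} = {L0}; idom=L0
  L6: preds {L2,L5}: {L0,L1,L2} ∩ {L0,L3,L4,L5} = {L0}; idom=L0
  L7: preds {L0,L3,L4,L6}: {L0} ∩ {L0,L3} ∩ {L0,L3,L4} ∩ {L0,L6} = {L0}; idom=L0

DF derivation:
  L3←L0: walk · to L0
  L3←L2: walk L2→L1 to L0
  L3←L4: walk L4→L3 to L0
  L6←L2: walk L2→L1 to L0
  L6←L5: walk L5→L4→L3 to L0
  L7←L0: walk · to L0
  L7←L3: walk L3 to L0
  L7←L4: walk L4→L3 to L0
  L7←L6: walk L6 to L0
  DF(L0)=∅
  DF(L1)={L3,L6}
  DF(L2)={L3,L6}
  DF(L3)={L3,L6,L7}
  DF(L4)={L3,L6,L7}
  DF(L5)={L6}
  DF(L6)={L7}
  DF(L7)=∅

φ for w: defs {L0,L1,L4,L5,L7}
  DF⁺ = {L3,L6,L7}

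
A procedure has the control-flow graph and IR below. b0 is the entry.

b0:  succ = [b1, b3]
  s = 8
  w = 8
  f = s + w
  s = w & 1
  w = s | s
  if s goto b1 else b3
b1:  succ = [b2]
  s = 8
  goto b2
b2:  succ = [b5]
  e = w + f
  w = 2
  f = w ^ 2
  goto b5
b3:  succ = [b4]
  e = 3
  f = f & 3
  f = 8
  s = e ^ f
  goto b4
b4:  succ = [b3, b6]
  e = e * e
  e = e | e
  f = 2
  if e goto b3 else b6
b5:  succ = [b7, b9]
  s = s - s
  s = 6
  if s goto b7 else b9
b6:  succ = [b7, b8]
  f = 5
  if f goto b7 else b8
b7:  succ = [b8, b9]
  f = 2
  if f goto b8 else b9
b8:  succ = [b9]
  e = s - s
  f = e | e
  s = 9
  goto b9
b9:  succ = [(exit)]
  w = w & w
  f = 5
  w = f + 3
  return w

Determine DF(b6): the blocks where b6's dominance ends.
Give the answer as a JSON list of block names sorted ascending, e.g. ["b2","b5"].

idom tree: b1←b0 b2←b1 b3←b0 b4←b3 b5←b2 b6←b4 b7←b0 b8←b0 b9←b0
Dom∩ at merges:
  b3: preds {b0,b4}: {b0} ∩ {b0,b3,b4} = {b0}; idom=b0
  b7: preds {b5,b6}: {b0,b1,b2,b5} ∩ {b0,b3,b4,b6} = {b0}; idom=b0
  b8: preds {b6,b7}: {b0,b3,b4,b6} ∩ {b0,b7} = {b0}; idom=b0
  b9: preds {b5,b7,b8}: {b0,b1,b2,b5} ∩ {b0,b7} ∩ {b0,b8} = {b0}; idom=b0

DF derivation:
  join b3 pred b0: · stop@b0
  join b3 pred b4: b4→b3 stop@b0
  join b7 pred b5: b5→b2→b1 stop@b0
  join b7 pred b6: b6→b4→b3 stop@b0
  join b8 pred b6: b6→b4→b3 stop@b0
  join b8 pred b7: b7 stop@b0
  join b9 pred b5: b5→b2→b1 stop@b0
  join b9 pred b7: b7 stop@b0
  join b9 pred b8: b8 stop@b0
  b0: DF=∅
  b1: DF={b7,b9}
  b2: DF={b7,b9}
  b3: DF={b3,b7,b8}
  b4: DF={b3,b7,b8}
  b5: DF={b7,b9}
  b6: DF={b7,b8}
  b7: DF={b8,b9}
  b8: DF={b9}
  b9: DF=∅

DF(b6) = ["b7", "b8"]

Answer: ["b7", "b8"]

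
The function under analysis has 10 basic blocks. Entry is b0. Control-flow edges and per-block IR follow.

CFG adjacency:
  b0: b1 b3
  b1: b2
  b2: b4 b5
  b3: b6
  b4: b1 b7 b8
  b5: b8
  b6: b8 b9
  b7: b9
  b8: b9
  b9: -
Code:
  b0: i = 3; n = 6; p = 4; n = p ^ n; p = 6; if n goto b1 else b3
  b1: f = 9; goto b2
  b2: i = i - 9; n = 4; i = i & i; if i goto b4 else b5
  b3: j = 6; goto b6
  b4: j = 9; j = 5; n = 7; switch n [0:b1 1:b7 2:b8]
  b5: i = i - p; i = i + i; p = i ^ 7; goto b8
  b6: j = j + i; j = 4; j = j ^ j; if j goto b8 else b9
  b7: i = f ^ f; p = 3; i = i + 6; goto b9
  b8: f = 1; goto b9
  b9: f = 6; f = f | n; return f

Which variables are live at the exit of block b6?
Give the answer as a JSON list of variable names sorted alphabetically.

def/use:
  b0: {i,n,p} / ∅
  b1: {f} / ∅
  b2: {i,n} / {i}
  b3: {j} / ∅
  b4: {j,n} / ∅
  b5: {i,p} / {i,p}
  b6: {j} / {i,j}
  b7: {i,p} / {f}
  b8: {f} / ∅
  b9: {f} / {n}

Liveness:
  live b0: ∅→{i,n,p}
  live b1: {i,p}→{f,i,p}
  live b2: {f,i,p}→{f,i,n,p}
  live b3: {i,n}→{i,j,n}
  live b4: {f,i,p}→{f,i,n,p}
  live b5: {i,n,p}→{n}
  live b6: {i,j,n}→{n}
  live b7: {f,n}→{n}
  live b8: {n}→{n}
  live b9: {n}→∅

live-out(b6) = ["n"]

Answer: ["n"]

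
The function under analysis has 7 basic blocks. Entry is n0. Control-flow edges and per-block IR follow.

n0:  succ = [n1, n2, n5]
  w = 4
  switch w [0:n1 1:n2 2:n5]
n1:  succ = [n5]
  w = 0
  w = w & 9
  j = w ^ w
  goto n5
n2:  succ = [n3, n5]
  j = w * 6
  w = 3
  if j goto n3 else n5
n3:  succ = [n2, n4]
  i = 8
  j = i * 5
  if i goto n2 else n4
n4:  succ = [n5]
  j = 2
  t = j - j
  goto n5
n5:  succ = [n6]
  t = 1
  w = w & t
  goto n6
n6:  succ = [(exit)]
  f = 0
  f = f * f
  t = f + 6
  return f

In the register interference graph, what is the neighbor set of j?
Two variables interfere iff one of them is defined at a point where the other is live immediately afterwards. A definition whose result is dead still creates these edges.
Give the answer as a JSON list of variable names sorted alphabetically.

Answer: ["i", "w"]

Working:
Per-block:
  n0: {w} / ∅
  n1: {j,w} / ∅
  n2: {j,w} / {w}
  n3: {i,j} / ∅
  n4: {j,t} / ∅
  n5: {t,w} / {w}
  n6: {f,t} / ∅

Live sets:
  n0 li=∅ lo={w}
  n1 li=∅ lo={w}
  n2 li={w} lo={w}
  n3 li={w} lo={w}
  n4 li={w} lo={w}
  n5 li={w} lo=∅
  n6 li=∅ lo=∅

Interfere edges:
  f — {t}
  i — {j,w}
  j — {i,w}
  t — {f,w}
  w — {i,j,t}

N(j) = ["i", "w"]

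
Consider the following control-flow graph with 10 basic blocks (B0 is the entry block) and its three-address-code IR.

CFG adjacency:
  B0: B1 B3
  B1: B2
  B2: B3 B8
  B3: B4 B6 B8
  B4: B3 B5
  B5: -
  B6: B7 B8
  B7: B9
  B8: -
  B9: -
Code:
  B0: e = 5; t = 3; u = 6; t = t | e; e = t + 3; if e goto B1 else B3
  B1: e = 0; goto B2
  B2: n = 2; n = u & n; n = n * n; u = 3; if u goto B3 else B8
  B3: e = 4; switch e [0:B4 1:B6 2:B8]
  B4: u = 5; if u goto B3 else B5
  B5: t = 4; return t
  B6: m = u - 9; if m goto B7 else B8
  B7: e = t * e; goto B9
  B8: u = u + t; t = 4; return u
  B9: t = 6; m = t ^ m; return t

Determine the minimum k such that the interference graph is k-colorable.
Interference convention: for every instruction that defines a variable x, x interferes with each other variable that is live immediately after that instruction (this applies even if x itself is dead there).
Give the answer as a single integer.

Answer: 4

Derivation:
def/use:
  B0 def {e,t,u} use ∅
  B1 def {e} use ∅
  B2 def {n,u} use {u}
  B3 def {e} use ∅
  B4 def {u} use ∅
  B5 def {t} use ∅
  B6 def {m} use {u}
  B7 def {e} use {e,t}
  B8 def {t,u} use {t,u}
  B9 def {m,t} use {m}

Liveness:
  B0 li=∅ lo={t,u}
  B1 li={t,u} lo={t,u}
  B2 li={t,u} lo={t,u}
  B3 li={t,u} lo={e,t,u}
  B4 li={t} lo={t,u}
  B5 li=∅ lo=∅
  B6 li={e,t,u} lo={e,m,t,u}
  B7 li={e,m,t} lo={m}
  B8 li={t,u} lo=∅
  B9 li={m} lo=∅

Conflict graph:
  e: {m,t,u}
  m: {e,t,u}
  n: {t,u}
  t: {e,m,n,u}
  u: {e,m,n,t}

Chromatic number:
  {e,m,t,u} pairwise interfere (4-clique) ⇒ χ ≥ 4
  assign e→c2 m→c3 n→c2 t→c0 u→c1 — no edge inside a register ⇒ χ ≤ 4
  χ = 4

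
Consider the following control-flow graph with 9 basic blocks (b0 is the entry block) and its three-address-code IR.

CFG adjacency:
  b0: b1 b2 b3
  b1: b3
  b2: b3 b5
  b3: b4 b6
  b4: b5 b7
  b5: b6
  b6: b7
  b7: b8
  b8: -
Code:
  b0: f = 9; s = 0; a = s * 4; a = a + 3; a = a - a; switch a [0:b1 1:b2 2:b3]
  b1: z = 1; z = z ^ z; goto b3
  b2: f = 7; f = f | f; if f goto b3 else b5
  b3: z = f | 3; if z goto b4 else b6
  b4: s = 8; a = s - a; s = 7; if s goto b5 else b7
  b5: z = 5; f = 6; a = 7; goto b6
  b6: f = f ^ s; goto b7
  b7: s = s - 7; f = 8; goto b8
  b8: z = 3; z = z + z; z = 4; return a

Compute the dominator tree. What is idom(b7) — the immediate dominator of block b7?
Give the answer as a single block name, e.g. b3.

Answer: b0

Working:
idom tree: b1←b0 b2←b0 b3←b0 b4←b3 b5←b0 b6←b0 b7←b0 b8←b7
Join-block Dom:
  b3: preds {b0,b1,b2}: {b0} ∩ {b0,b1} ∩ {b0,b2} = {b0}; idom=b0
  b5: preds {b2,b4}: {b0,b2} ∩ {b0,b3,b4} = {b0}; idom=b0
  b6: preds {b3,b5}: {b0,b3} ∩ {b0,b5} = {b0}; idom=b0
  b7: preds {b4,b6}: {b0,b3,b4} ∩ {b0,b6} = {b0}; idom=b0

idom(b7) = b0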